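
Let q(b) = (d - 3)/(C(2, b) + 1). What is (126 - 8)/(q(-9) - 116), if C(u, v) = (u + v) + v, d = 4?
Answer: -1770/1741 ≈ -1.0167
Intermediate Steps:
C(u, v) = u + 2*v
q(b) = 1/(3 + 2*b) (q(b) = (4 - 3)/((2 + 2*b) + 1) = 1/(3 + 2*b))
(126 - 8)/(q(-9) - 116) = (126 - 8)/(1/(3 + 2*(-9)) - 116) = 118/(1/(3 - 18) - 116) = 118/(1/(-15) - 116) = 118/(-1/15 - 116) = 118/(-1741/15) = 118*(-15/1741) = -1770/1741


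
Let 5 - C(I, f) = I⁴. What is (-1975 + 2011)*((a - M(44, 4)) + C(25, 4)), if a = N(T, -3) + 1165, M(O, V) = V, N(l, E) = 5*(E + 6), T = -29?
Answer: -14019984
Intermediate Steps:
N(l, E) = 30 + 5*E (N(l, E) = 5*(6 + E) = 30 + 5*E)
C(I, f) = 5 - I⁴
a = 1180 (a = (30 + 5*(-3)) + 1165 = (30 - 15) + 1165 = 15 + 1165 = 1180)
(-1975 + 2011)*((a - M(44, 4)) + C(25, 4)) = (-1975 + 2011)*((1180 - 1*4) + (5 - 1*25⁴)) = 36*((1180 - 4) + (5 - 1*390625)) = 36*(1176 + (5 - 390625)) = 36*(1176 - 390620) = 36*(-389444) = -14019984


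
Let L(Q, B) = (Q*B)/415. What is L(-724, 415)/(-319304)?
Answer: 181/79826 ≈ 0.0022674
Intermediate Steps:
L(Q, B) = B*Q/415 (L(Q, B) = (B*Q)*(1/415) = B*Q/415)
L(-724, 415)/(-319304) = ((1/415)*415*(-724))/(-319304) = -724*(-1/319304) = 181/79826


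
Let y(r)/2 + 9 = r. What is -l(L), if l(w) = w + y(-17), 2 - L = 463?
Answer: 513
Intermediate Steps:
L = -461 (L = 2 - 1*463 = 2 - 463 = -461)
y(r) = -18 + 2*r
l(w) = -52 + w (l(w) = w + (-18 + 2*(-17)) = w + (-18 - 34) = w - 52 = -52 + w)
-l(L) = -(-52 - 461) = -1*(-513) = 513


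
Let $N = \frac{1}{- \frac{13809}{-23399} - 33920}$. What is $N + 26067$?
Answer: $\frac{20688863600758}{793680271} \approx 26067.0$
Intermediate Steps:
$N = - \frac{23399}{793680271}$ ($N = \frac{1}{\left(-13809\right) \left(- \frac{1}{23399}\right) - 33920} = \frac{1}{\frac{13809}{23399} - 33920} = \frac{1}{- \frac{793680271}{23399}} = - \frac{23399}{793680271} \approx -2.9482 \cdot 10^{-5}$)
$N + 26067 = - \frac{23399}{793680271} + 26067 = \frac{20688863600758}{793680271}$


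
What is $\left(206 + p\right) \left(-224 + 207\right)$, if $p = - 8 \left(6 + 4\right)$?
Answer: $-2142$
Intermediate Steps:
$p = -80$ ($p = \left(-8\right) 10 = -80$)
$\left(206 + p\right) \left(-224 + 207\right) = \left(206 - 80\right) \left(-224 + 207\right) = 126 \left(-17\right) = -2142$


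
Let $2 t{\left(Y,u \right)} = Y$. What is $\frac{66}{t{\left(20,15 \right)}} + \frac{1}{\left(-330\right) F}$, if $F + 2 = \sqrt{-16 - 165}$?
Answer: $\frac{201466}{30525} + \frac{i \sqrt{181}}{61050} \approx 6.6 + 0.00022037 i$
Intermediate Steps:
$t{\left(Y,u \right)} = \frac{Y}{2}$
$F = -2 + i \sqrt{181}$ ($F = -2 + \sqrt{-16 - 165} = -2 + \sqrt{-181} = -2 + i \sqrt{181} \approx -2.0 + 13.454 i$)
$\frac{66}{t{\left(20,15 \right)}} + \frac{1}{\left(-330\right) F} = \frac{66}{\frac{1}{2} \cdot 20} + \frac{1}{\left(-330\right) \left(-2 + i \sqrt{181}\right)} = \frac{66}{10} - \frac{1}{330 \left(-2 + i \sqrt{181}\right)} = 66 \cdot \frac{1}{10} - \frac{1}{330 \left(-2 + i \sqrt{181}\right)} = \frac{33}{5} - \frac{1}{330 \left(-2 + i \sqrt{181}\right)}$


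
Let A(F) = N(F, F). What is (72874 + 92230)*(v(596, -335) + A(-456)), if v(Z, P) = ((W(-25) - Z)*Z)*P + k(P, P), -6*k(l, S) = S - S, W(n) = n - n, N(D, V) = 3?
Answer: 19646940620752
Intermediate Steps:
A(F) = 3
W(n) = 0
k(l, S) = 0 (k(l, S) = -(S - S)/6 = -⅙*0 = 0)
v(Z, P) = -P*Z² (v(Z, P) = ((0 - Z)*Z)*P + 0 = ((-Z)*Z)*P + 0 = (-Z²)*P + 0 = -P*Z² + 0 = -P*Z²)
(72874 + 92230)*(v(596, -335) + A(-456)) = (72874 + 92230)*(-1*(-335)*596² + 3) = 165104*(-1*(-335)*355216 + 3) = 165104*(118997360 + 3) = 165104*118997363 = 19646940620752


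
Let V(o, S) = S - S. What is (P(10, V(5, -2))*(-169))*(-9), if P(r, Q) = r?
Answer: 15210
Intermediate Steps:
V(o, S) = 0
(P(10, V(5, -2))*(-169))*(-9) = (10*(-169))*(-9) = -1690*(-9) = 15210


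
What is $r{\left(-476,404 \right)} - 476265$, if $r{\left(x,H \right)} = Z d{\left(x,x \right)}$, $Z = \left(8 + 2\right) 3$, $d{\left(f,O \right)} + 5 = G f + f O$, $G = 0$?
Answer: $6320865$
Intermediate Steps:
$d{\left(f,O \right)} = -5 + O f$ ($d{\left(f,O \right)} = -5 + \left(0 f + f O\right) = -5 + \left(0 + O f\right) = -5 + O f$)
$Z = 30$ ($Z = 10 \cdot 3 = 30$)
$r{\left(x,H \right)} = -150 + 30 x^{2}$ ($r{\left(x,H \right)} = 30 \left(-5 + x x\right) = 30 \left(-5 + x^{2}\right) = -150 + 30 x^{2}$)
$r{\left(-476,404 \right)} - 476265 = \left(-150 + 30 \left(-476\right)^{2}\right) - 476265 = \left(-150 + 30 \cdot 226576\right) - 476265 = \left(-150 + 6797280\right) - 476265 = 6797130 - 476265 = 6320865$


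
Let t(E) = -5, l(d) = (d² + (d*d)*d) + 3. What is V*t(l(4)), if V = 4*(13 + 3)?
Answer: -320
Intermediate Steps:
l(d) = 3 + d² + d³ (l(d) = (d² + d²*d) + 3 = (d² + d³) + 3 = 3 + d² + d³)
V = 64 (V = 4*16 = 64)
V*t(l(4)) = 64*(-5) = -320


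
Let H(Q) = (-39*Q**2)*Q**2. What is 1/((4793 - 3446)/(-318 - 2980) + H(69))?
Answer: -3298/2915490438609 ≈ -1.1312e-9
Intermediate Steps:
H(Q) = -39*Q**4
1/((4793 - 3446)/(-318 - 2980) + H(69)) = 1/((4793 - 3446)/(-318 - 2980) - 39*69**4) = 1/(1347/(-3298) - 39*22667121) = 1/(1347*(-1/3298) - 884017719) = 1/(-1347/3298 - 884017719) = 1/(-2915490438609/3298) = -3298/2915490438609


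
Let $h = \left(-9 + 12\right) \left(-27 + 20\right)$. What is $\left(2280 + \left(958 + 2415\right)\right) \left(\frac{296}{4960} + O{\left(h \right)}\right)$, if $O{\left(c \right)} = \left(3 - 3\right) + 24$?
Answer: $\frac{84325801}{620} \approx 1.3601 \cdot 10^{5}$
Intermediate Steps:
$h = -21$ ($h = 3 \left(-7\right) = -21$)
$O{\left(c \right)} = 24$ ($O{\left(c \right)} = 0 + 24 = 24$)
$\left(2280 + \left(958 + 2415\right)\right) \left(\frac{296}{4960} + O{\left(h \right)}\right) = \left(2280 + \left(958 + 2415\right)\right) \left(\frac{296}{4960} + 24\right) = \left(2280 + 3373\right) \left(296 \cdot \frac{1}{4960} + 24\right) = 5653 \left(\frac{37}{620} + 24\right) = 5653 \cdot \frac{14917}{620} = \frac{84325801}{620}$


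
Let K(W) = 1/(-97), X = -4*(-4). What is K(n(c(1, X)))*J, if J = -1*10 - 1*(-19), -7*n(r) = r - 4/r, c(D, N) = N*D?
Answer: -9/97 ≈ -0.092783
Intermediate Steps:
X = 16
c(D, N) = D*N
n(r) = -r/7 + 4/(7*r) (n(r) = -(r - 4/r)/7 = -r/7 + 4/(7*r))
J = 9 (J = -10 + 19 = 9)
K(W) = -1/97
K(n(c(1, X)))*J = -1/97*9 = -9/97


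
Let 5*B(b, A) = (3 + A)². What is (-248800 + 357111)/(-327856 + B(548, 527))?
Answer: -108311/271676 ≈ -0.39868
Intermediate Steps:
B(b, A) = (3 + A)²/5
(-248800 + 357111)/(-327856 + B(548, 527)) = (-248800 + 357111)/(-327856 + (3 + 527)²/5) = 108311/(-327856 + (⅕)*530²) = 108311/(-327856 + (⅕)*280900) = 108311/(-327856 + 56180) = 108311/(-271676) = 108311*(-1/271676) = -108311/271676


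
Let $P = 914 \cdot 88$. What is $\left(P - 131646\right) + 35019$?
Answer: $-16195$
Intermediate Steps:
$P = 80432$
$\left(P - 131646\right) + 35019 = \left(80432 - 131646\right) + 35019 = -51214 + 35019 = -16195$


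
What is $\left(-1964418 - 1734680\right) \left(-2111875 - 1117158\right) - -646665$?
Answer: $11944510158899$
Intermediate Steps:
$\left(-1964418 - 1734680\right) \left(-2111875 - 1117158\right) - -646665 = - 3699098 \left(-2111875 - 1117158\right) + 646665 = \left(-3699098\right) \left(-3229033\right) + 646665 = 11944509512234 + 646665 = 11944510158899$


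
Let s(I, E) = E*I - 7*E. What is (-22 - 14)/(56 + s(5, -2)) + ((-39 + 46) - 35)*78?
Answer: -10923/5 ≈ -2184.6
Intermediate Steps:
s(I, E) = -7*E + E*I
(-22 - 14)/(56 + s(5, -2)) + ((-39 + 46) - 35)*78 = (-22 - 14)/(56 - 2*(-7 + 5)) + ((-39 + 46) - 35)*78 = -36/(56 - 2*(-2)) + (7 - 35)*78 = -36/(56 + 4) - 28*78 = -36/60 - 2184 = -36*1/60 - 2184 = -⅗ - 2184 = -10923/5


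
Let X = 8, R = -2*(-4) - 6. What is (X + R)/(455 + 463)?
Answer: 5/459 ≈ 0.010893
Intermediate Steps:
R = 2 (R = 8 - 6 = 2)
(X + R)/(455 + 463) = (8 + 2)/(455 + 463) = 10/918 = 10*(1/918) = 5/459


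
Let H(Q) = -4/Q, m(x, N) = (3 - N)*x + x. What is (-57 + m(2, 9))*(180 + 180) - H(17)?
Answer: -410036/17 ≈ -24120.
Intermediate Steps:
m(x, N) = x + x*(3 - N) (m(x, N) = x*(3 - N) + x = x + x*(3 - N))
(-57 + m(2, 9))*(180 + 180) - H(17) = (-57 + 2*(4 - 1*9))*(180 + 180) - (-4)/17 = (-57 + 2*(4 - 9))*360 - (-4)/17 = (-57 + 2*(-5))*360 - 1*(-4/17) = (-57 - 10)*360 + 4/17 = -67*360 + 4/17 = -24120 + 4/17 = -410036/17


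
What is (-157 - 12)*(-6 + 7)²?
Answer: -169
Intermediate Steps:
(-157 - 12)*(-6 + 7)² = -169*1² = -169*1 = -169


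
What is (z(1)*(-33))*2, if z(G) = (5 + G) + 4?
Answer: -660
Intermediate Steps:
z(G) = 9 + G
(z(1)*(-33))*2 = ((9 + 1)*(-33))*2 = (10*(-33))*2 = -330*2 = -660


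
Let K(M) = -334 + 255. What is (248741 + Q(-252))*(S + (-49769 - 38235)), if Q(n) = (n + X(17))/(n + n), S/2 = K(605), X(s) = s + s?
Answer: -2763122314121/126 ≈ -2.1930e+10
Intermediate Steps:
X(s) = 2*s
K(M) = -79
S = -158 (S = 2*(-79) = -158)
Q(n) = (34 + n)/(2*n) (Q(n) = (n + 2*17)/(n + n) = (n + 34)/((2*n)) = (34 + n)*(1/(2*n)) = (34 + n)/(2*n))
(248741 + Q(-252))*(S + (-49769 - 38235)) = (248741 + (1/2)*(34 - 252)/(-252))*(-158 + (-49769 - 38235)) = (248741 + (1/2)*(-1/252)*(-218))*(-158 - 88004) = (248741 + 109/252)*(-88162) = (62682841/252)*(-88162) = -2763122314121/126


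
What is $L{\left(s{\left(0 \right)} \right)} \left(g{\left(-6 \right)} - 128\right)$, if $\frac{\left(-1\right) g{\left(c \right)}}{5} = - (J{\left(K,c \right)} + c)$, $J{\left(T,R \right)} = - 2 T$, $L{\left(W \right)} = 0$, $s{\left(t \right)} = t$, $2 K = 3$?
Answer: $0$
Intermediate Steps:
$K = \frac{3}{2}$ ($K = \frac{1}{2} \cdot 3 = \frac{3}{2} \approx 1.5$)
$g{\left(c \right)} = -15 + 5 c$ ($g{\left(c \right)} = - 5 \left(- (\left(-2\right) \frac{3}{2} + c)\right) = - 5 \left(- (-3 + c)\right) = - 5 \left(3 - c\right) = -15 + 5 c$)
$L{\left(s{\left(0 \right)} \right)} \left(g{\left(-6 \right)} - 128\right) = 0 \left(\left(-15 + 5 \left(-6\right)\right) - 128\right) = 0 \left(\left(-15 - 30\right) - 128\right) = 0 \left(-45 - 128\right) = 0 \left(-173\right) = 0$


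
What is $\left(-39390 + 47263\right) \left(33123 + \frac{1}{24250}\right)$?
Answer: $\frac{6323851448623}{24250} \approx 2.6078 \cdot 10^{8}$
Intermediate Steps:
$\left(-39390 + 47263\right) \left(33123 + \frac{1}{24250}\right) = 7873 \left(33123 + \frac{1}{24250}\right) = 7873 \cdot \frac{803232751}{24250} = \frac{6323851448623}{24250}$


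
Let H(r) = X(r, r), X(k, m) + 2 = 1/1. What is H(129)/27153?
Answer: -1/27153 ≈ -3.6828e-5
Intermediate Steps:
X(k, m) = -1 (X(k, m) = -2 + 1/1 = -2 + 1 = -1)
H(r) = -1
H(129)/27153 = -1/27153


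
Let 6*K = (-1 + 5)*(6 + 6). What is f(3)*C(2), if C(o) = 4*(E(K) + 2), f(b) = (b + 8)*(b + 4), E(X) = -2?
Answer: 0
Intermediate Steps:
K = 8 (K = ((-1 + 5)*(6 + 6))/6 = (4*12)/6 = (⅙)*48 = 8)
f(b) = (4 + b)*(8 + b) (f(b) = (8 + b)*(4 + b) = (4 + b)*(8 + b))
C(o) = 0 (C(o) = 4*(-2 + 2) = 4*0 = 0)
f(3)*C(2) = (32 + 3² + 12*3)*0 = (32 + 9 + 36)*0 = 77*0 = 0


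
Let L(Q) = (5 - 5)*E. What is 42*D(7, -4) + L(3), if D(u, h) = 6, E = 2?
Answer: 252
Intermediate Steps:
L(Q) = 0 (L(Q) = (5 - 5)*2 = 0*2 = 0)
42*D(7, -4) + L(3) = 42*6 + 0 = 252 + 0 = 252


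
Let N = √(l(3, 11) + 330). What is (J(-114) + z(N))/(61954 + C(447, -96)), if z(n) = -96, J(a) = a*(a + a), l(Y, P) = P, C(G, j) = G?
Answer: 25896/62401 ≈ 0.41499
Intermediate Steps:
N = √341 (N = √(11 + 330) = √341 ≈ 18.466)
J(a) = 2*a² (J(a) = a*(2*a) = 2*a²)
(J(-114) + z(N))/(61954 + C(447, -96)) = (2*(-114)² - 96)/(61954 + 447) = (2*12996 - 96)/62401 = (25992 - 96)*(1/62401) = 25896*(1/62401) = 25896/62401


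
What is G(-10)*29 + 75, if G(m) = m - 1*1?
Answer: -244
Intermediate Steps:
G(m) = -1 + m (G(m) = m - 1 = -1 + m)
G(-10)*29 + 75 = (-1 - 10)*29 + 75 = -11*29 + 75 = -319 + 75 = -244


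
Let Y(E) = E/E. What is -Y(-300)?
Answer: -1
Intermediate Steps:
Y(E) = 1
-Y(-300) = -1*1 = -1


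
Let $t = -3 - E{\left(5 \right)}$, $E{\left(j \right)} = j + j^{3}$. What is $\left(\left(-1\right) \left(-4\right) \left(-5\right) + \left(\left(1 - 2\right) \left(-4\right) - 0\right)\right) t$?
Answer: $2128$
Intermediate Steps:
$t = -133$ ($t = -3 - \left(5 + 5^{3}\right) = -3 - \left(5 + 125\right) = -3 - 130 = -133$)
$\left(\left(-1\right) \left(-4\right) \left(-5\right) + \left(\left(1 - 2\right) \left(-4\right) - 0\right)\right) t = \left(\left(-1\right) \left(-4\right) \left(-5\right) + \left(\left(1 - 2\right) \left(-4\right) - 0\right)\right) \left(-133\right) = \left(4 \left(-5\right) + \left(\left(-1\right) \left(-4\right) + 0\right)\right) \left(-133\right) = \left(-20 + \left(4 + 0\right)\right) \left(-133\right) = \left(-20 + 4\right) \left(-133\right) = \left(-16\right) \left(-133\right) = 2128$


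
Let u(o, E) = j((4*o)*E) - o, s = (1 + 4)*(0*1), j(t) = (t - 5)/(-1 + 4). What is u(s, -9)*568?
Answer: -2840/3 ≈ -946.67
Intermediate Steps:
j(t) = -5/3 + t/3 (j(t) = (-5 + t)/3 = (-5 + t)*(1/3) = -5/3 + t/3)
s = 0 (s = 5*0 = 0)
u(o, E) = -5/3 - o + 4*E*o/3 (u(o, E) = (-5/3 + ((4*o)*E)/3) - o = (-5/3 + (4*E*o)/3) - o = (-5/3 + 4*E*o/3) - o = -5/3 - o + 4*E*o/3)
u(s, -9)*568 = (-5/3 - 1*0 + (4/3)*(-9)*0)*568 = (-5/3 + 0 + 0)*568 = -5/3*568 = -2840/3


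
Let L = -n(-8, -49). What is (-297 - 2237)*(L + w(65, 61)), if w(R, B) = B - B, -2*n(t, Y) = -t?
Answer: -10136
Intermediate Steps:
n(t, Y) = t/2 (n(t, Y) = -(-1)*t/2 = t/2)
w(R, B) = 0
L = 4 (L = -(-8)/2 = -1*(-4) = 4)
(-297 - 2237)*(L + w(65, 61)) = (-297 - 2237)*(4 + 0) = -2534*4 = -10136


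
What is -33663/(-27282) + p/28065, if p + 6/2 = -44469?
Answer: -29837001/85074370 ≈ -0.35072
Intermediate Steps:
p = -44472 (p = -3 - 44469 = -44472)
-33663/(-27282) + p/28065 = -33663/(-27282) - 44472/28065 = -33663*(-1/27282) - 44472*1/28065 = 11221/9094 - 14824/9355 = -29837001/85074370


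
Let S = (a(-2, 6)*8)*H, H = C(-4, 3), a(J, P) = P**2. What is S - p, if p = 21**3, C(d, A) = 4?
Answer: -8109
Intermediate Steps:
H = 4
S = 1152 (S = (6**2*8)*4 = (36*8)*4 = 288*4 = 1152)
p = 9261
S - p = 1152 - 1*9261 = 1152 - 9261 = -8109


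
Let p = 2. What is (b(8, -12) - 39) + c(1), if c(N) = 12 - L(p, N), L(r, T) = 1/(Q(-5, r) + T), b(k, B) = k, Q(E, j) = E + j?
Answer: -37/2 ≈ -18.500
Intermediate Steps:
L(r, T) = 1/(-5 + T + r) (L(r, T) = 1/((-5 + r) + T) = 1/(-5 + T + r))
c(N) = 12 - 1/(-3 + N) (c(N) = 12 - 1/(-5 + N + 2) = 12 - 1/(-3 + N))
(b(8, -12) - 39) + c(1) = (8 - 39) + (-37 + 12*1)/(-3 + 1) = -31 + (-37 + 12)/(-2) = -31 - 1/2*(-25) = -31 + 25/2 = -37/2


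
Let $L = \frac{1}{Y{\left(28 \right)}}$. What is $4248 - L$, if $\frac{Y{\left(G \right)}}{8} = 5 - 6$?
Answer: $\frac{33985}{8} \approx 4248.1$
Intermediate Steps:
$Y{\left(G \right)} = -8$ ($Y{\left(G \right)} = 8 \left(5 - 6\right) = 8 \left(-1\right) = -8$)
$L = - \frac{1}{8}$ ($L = \frac{1}{-8} = - \frac{1}{8} \approx -0.125$)
$4248 - L = 4248 - - \frac{1}{8} = 4248 + \frac{1}{8} = \frac{33985}{8}$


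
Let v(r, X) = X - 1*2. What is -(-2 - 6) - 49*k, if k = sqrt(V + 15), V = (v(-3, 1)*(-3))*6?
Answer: 8 - 49*sqrt(33) ≈ -273.48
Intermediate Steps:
v(r, X) = -2 + X (v(r, X) = X - 2 = -2 + X)
V = 18 (V = ((-2 + 1)*(-3))*6 = -1*(-3)*6 = 3*6 = 18)
k = sqrt(33) (k = sqrt(18 + 15) = sqrt(33) ≈ 5.7446)
-(-2 - 6) - 49*k = -(-2 - 6) - 49*sqrt(33) = -1*(-8) - 49*sqrt(33) = 8 - 49*sqrt(33)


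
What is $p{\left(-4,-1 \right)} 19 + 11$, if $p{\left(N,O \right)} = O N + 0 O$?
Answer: $87$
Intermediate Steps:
$p{\left(N,O \right)} = N O$ ($p{\left(N,O \right)} = N O + 0 = N O$)
$p{\left(-4,-1 \right)} 19 + 11 = \left(-4\right) \left(-1\right) 19 + 11 = 4 \cdot 19 + 11 = 76 + 11 = 87$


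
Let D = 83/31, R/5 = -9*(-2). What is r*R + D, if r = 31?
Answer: 86573/31 ≈ 2792.7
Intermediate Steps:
R = 90 (R = 5*(-9*(-2)) = 5*18 = 90)
D = 83/31 (D = 83*(1/31) = 83/31 ≈ 2.6774)
r*R + D = 31*90 + 83/31 = 2790 + 83/31 = 86573/31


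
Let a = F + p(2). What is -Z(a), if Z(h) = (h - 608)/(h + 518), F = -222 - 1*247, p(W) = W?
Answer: 1075/51 ≈ 21.078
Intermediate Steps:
F = -469 (F = -222 - 247 = -469)
a = -467 (a = -469 + 2 = -467)
Z(h) = (-608 + h)/(518 + h)
-Z(a) = -(-608 - 467)/(518 - 467) = -(-1075)/51 = -1*(-1075/51) = 1075/51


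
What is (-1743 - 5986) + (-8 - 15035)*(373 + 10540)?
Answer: -164171988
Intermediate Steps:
(-1743 - 5986) + (-8 - 15035)*(373 + 10540) = -7729 - 15043*10913 = -7729 - 164164259 = -164171988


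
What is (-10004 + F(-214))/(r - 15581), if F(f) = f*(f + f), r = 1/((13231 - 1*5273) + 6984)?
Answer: -406362632/77603767 ≈ -5.2364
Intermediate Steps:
r = 1/14942 (r = 1/((13231 - 5273) + 6984) = 1/(7958 + 6984) = 1/14942 ≈ 6.6925e-5)
F(f) = 2*f² (F(f) = f*(2*f) = 2*f²)
(-10004 + F(-214))/(r - 15581) = (-10004 + 2*(-214)²)/(1/14942 - 15581) = (-10004 + 2*45796)/(-232811301/14942) = (-10004 + 91592)*(-14942/232811301) = 81588*(-14942/232811301) = -406362632/77603767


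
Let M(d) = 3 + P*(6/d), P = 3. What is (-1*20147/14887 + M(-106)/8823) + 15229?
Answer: 35335470865398/2320481351 ≈ 15228.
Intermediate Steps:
M(d) = 3 + 18/d (M(d) = 3 + 3*(6/d) = 3 + 18/d)
(-1*20147/14887 + M(-106)/8823) + 15229 = (-1*20147/14887 + (3 + 18/(-106))/8823) + 15229 = (-20147*1/14887 + (3 + 18*(-1/106))*(1/8823)) + 15229 = (-20147/14887 + (3 - 9/53)*(1/8823)) + 15229 = (-20147/14887 + (150/53)*(1/8823)) + 15229 = (-20147/14887 + 50/155873) + 15229 = -3139628981/2320481351 + 15229 = 35335470865398/2320481351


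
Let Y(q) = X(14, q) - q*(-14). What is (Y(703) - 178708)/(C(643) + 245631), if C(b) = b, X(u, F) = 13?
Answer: -168853/246274 ≈ -0.68563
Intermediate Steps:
Y(q) = 13 + 14*q (Y(q) = 13 - q*(-14) = 13 - (-14)*q = 13 + 14*q)
(Y(703) - 178708)/(C(643) + 245631) = ((13 + 14*703) - 178708)/(643 + 245631) = ((13 + 9842) - 178708)/246274 = (9855 - 178708)*(1/246274) = -168853*1/246274 = -168853/246274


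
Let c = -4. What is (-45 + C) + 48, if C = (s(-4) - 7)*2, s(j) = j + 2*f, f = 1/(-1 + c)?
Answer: -99/5 ≈ -19.800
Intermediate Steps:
f = -⅕ (f = 1/(-1 - 4) = 1/(-5) = -⅕ ≈ -0.20000)
s(j) = -⅖ + j (s(j) = j + 2*(-⅕) = j - ⅖ = -⅖ + j)
C = -114/5 (C = ((-⅖ - 4) - 7)*2 = (-22/5 - 7)*2 = -57/5*2 = -114/5 ≈ -22.800)
(-45 + C) + 48 = (-45 - 114/5) + 48 = -339/5 + 48 = -99/5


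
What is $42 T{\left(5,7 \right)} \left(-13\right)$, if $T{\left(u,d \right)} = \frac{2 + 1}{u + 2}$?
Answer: $-234$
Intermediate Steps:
$T{\left(u,d \right)} = \frac{3}{2 + u}$
$42 T{\left(5,7 \right)} \left(-13\right) = 42 \frac{3}{2 + 5} \left(-13\right) = 42 \cdot \frac{3}{7} \left(-13\right) = 18 \left(-13\right) = -234$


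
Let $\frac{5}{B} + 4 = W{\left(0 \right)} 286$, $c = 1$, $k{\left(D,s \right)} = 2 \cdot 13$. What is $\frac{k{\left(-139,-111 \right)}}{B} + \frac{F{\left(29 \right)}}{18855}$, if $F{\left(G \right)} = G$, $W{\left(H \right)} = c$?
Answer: $\frac{27649001}{18855} \approx 1466.4$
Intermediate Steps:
$k{\left(D,s \right)} = 26$
$W{\left(H \right)} = 1$
$B = \frac{5}{282}$ ($B = \frac{5}{-4 + 1 \cdot 286} = \frac{5}{-4 + 286} = \frac{5}{282} \approx 0.017731$)
$\frac{k{\left(-139,-111 \right)}}{B} + \frac{F{\left(29 \right)}}{18855} = \frac{26}{\frac{5}{282}} + \frac{29}{18855} = 26 \cdot \frac{282}{5} + 29 \cdot \frac{1}{18855} = \frac{7332}{5} + \frac{29}{18855} = \frac{27649001}{18855}$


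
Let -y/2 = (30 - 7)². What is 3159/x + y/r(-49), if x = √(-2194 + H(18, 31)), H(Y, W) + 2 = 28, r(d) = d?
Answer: 1058/49 - 3159*I*√542/1084 ≈ 21.592 - 67.845*I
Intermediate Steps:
H(Y, W) = 26 (H(Y, W) = -2 + 28 = 26)
y = -1058 (y = -2*(30 - 7)² = -2*23² = -2*529 = -1058)
x = 2*I*√542 (x = √(-2194 + 26) = √(-2168) = 2*I*√542 ≈ 46.562*I)
3159/x + y/r(-49) = 3159/((2*I*√542)) - 1058/(-49) = 3159*(-I*√542/1084) - 1058*(-1/49) = -3159*I*√542/1084 + 1058/49 = 1058/49 - 3159*I*√542/1084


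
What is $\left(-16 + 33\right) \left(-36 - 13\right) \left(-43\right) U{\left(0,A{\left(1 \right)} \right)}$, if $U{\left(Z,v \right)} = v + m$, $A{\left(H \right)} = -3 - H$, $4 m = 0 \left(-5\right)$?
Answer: $-143276$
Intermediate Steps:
$m = 0$ ($m = \frac{0 \left(-5\right)}{4} = \frac{1}{4} \cdot 0 = 0$)
$U{\left(Z,v \right)} = v$ ($U{\left(Z,v \right)} = v + 0 = v$)
$\left(-16 + 33\right) \left(-36 - 13\right) \left(-43\right) U{\left(0,A{\left(1 \right)} \right)} = \left(-16 + 33\right) \left(-36 - 13\right) \left(-43\right) \left(-3 - 1\right) = 17 \left(-49\right) \left(-43\right) \left(-3 - 1\right) = \left(-833\right) \left(-43\right) \left(-4\right) = 35819 \left(-4\right) = -143276$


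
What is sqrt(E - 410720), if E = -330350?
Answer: I*sqrt(741070) ≈ 860.85*I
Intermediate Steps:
sqrt(E - 410720) = sqrt(-330350 - 410720) = sqrt(-741070) = I*sqrt(741070)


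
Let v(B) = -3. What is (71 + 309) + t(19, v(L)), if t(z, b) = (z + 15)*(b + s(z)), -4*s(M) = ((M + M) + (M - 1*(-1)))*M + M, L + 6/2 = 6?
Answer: -18501/2 ≈ -9250.5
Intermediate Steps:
L = 3 (L = -3 + 6 = 3)
s(M) = -M/4 - M*(1 + 3*M)/4 (s(M) = -(((M + M) + (M - 1*(-1)))*M + M)/4 = -((2*M + (M + 1))*M + M)/4 = -((2*M + (1 + M))*M + M)/4 = -((1 + 3*M)*M + M)/4 = -(M*(1 + 3*M) + M)/4 = -(M + M*(1 + 3*M))/4 = -M/4 - M*(1 + 3*M)/4)
t(z, b) = (15 + z)*(b - z*(2 + 3*z)/4) (t(z, b) = (z + 15)*(b - z*(2 + 3*z)/4) = (15 + z)*(b - z*(2 + 3*z)/4))
(71 + 309) + t(19, v(L)) = (71 + 309) + (15*(-3) - 47/4*19² - 15/2*19 - ¾*19³ - 3*19) = 380 + (-45 - 47/4*361 - 285/2 - ¾*6859 - 57) = 380 + (-45 - 16967/4 - 285/2 - 20577/4 - 57) = 380 - 19261/2 = -18501/2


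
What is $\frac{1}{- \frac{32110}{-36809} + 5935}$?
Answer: $\frac{36809}{218493525} \approx 0.00016847$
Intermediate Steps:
$\frac{1}{- \frac{32110}{-36809} + 5935} = \frac{1}{\left(-32110\right) \left(- \frac{1}{36809}\right) + 5935} = \frac{1}{\frac{32110}{36809} + 5935} = \frac{1}{\frac{218493525}{36809}} = \frac{36809}{218493525}$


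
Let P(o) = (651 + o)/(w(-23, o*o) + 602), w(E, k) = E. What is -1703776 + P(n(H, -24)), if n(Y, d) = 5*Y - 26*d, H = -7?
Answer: -986485064/579 ≈ -1.7038e+6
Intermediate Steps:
n(Y, d) = -26*d + 5*Y
P(o) = 217/193 + o/579 (P(o) = (651 + o)/(-23 + 602) = (651 + o)/579 = (651 + o)*(1/579) = 217/193 + o/579)
-1703776 + P(n(H, -24)) = -1703776 + (217/193 + (-26*(-24) + 5*(-7))/579) = -1703776 + (217/193 + (624 - 35)/579) = -1703776 + (217/193 + (1/579)*589) = -1703776 + (217/193 + 589/579) = -1703776 + 1240/579 = -986485064/579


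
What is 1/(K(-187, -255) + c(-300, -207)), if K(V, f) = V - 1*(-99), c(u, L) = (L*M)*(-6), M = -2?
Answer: -1/2572 ≈ -0.00038880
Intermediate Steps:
c(u, L) = 12*L (c(u, L) = (L*(-2))*(-6) = -2*L*(-6) = 12*L)
K(V, f) = 99 + V (K(V, f) = V + 99 = 99 + V)
1/(K(-187, -255) + c(-300, -207)) = 1/((99 - 187) + 12*(-207)) = 1/(-88 - 2484) = 1/(-2572) = -1/2572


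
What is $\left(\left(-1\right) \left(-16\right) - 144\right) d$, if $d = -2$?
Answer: $256$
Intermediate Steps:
$\left(\left(-1\right) \left(-16\right) - 144\right) d = \left(\left(-1\right) \left(-16\right) - 144\right) \left(-2\right) = \left(16 - 144\right) \left(-2\right) = \left(-128\right) \left(-2\right) = 256$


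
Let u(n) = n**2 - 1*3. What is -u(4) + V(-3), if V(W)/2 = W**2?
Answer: 5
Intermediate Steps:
u(n) = -3 + n**2 (u(n) = n**2 - 3 = -3 + n**2)
V(W) = 2*W**2
-u(4) + V(-3) = -(-3 + 4**2) + 2*(-3)**2 = -(-3 + 16) + 2*9 = -1*13 + 18 = -13 + 18 = 5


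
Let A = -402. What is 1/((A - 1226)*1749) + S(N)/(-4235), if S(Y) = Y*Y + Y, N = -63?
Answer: -13130861/14236860 ≈ -0.92231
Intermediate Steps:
S(Y) = Y + Y² (S(Y) = Y² + Y = Y + Y²)
1/((A - 1226)*1749) + S(N)/(-4235) = 1/(-402 - 1226*1749) - 63*(1 - 63)/(-4235) = (1/1749)/(-1628) - 63*(-62)*(-1/4235) = -1/1628*1/1749 + 3906*(-1/4235) = -1/2847372 - 558/605 = -13130861/14236860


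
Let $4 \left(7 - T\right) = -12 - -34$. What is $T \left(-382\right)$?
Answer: $-573$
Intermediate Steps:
$T = \frac{3}{2}$ ($T = 7 - \frac{-12 - -34}{4} = 7 - \frac{-12 + 34}{4} = 7 - \frac{11}{2} = \frac{3}{2} \approx 1.5$)
$T \left(-382\right) = \frac{3}{2} \left(-382\right) = -573$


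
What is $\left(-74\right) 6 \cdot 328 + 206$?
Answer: $-145426$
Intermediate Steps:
$\left(-74\right) 6 \cdot 328 + 206 = \left(-444\right) 328 + 206 = -145632 + 206 = -145426$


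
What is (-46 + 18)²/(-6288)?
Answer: -49/393 ≈ -0.12468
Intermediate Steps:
(-46 + 18)²/(-6288) = (-28)²*(-1/6288) = 784*(-1/6288) = -49/393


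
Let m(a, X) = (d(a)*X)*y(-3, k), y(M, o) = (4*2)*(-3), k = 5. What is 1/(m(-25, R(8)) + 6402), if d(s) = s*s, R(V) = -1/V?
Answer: 1/8277 ≈ 0.00012082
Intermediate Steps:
y(M, o) = -24 (y(M, o) = 8*(-3) = -24)
d(s) = s²
m(a, X) = -24*X*a² (m(a, X) = (a²*X)*(-24) = (X*a²)*(-24) = -24*X*a²)
1/(m(-25, R(8)) + 6402) = 1/(-24*(-1/8)*(-25)² + 6402) = 1/(-24*(-1*⅛)*625 + 6402) = 1/(-24*(-⅛)*625 + 6402) = 1/(1875 + 6402) = 1/8277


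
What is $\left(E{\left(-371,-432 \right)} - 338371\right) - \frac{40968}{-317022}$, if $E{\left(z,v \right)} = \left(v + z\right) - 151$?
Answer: $- \frac{17928908197}{52837} \approx -3.3933 \cdot 10^{5}$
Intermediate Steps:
$E{\left(z,v \right)} = -151 + v + z$
$\left(E{\left(-371,-432 \right)} - 338371\right) - \frac{40968}{-317022} = \left(\left(-151 - 432 - 371\right) - 338371\right) - \frac{40968}{-317022} = \left(-954 - 338371\right) - - \frac{6828}{52837} = -339325 + \frac{6828}{52837} = - \frac{17928908197}{52837}$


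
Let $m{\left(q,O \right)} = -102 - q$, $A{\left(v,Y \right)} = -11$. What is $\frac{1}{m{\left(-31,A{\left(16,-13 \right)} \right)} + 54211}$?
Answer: $\frac{1}{54140} \approx 1.8471 \cdot 10^{-5}$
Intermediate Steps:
$\frac{1}{m{\left(-31,A{\left(16,-13 \right)} \right)} + 54211} = \frac{1}{\left(-102 - -31\right) + 54211} = \frac{1}{\left(-102 + 31\right) + 54211} = \frac{1}{-71 + 54211} = \frac{1}{54140}$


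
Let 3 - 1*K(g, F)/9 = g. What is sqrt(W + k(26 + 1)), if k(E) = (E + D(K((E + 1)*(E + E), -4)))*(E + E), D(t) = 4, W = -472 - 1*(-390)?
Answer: 2*sqrt(398) ≈ 39.900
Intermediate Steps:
K(g, F) = 27 - 9*g
W = -82 (W = -472 + 390 = -82)
k(E) = 2*E*(4 + E) (k(E) = (E + 4)*(E + E) = (4 + E)*(2*E) = 2*E*(4 + E))
sqrt(W + k(26 + 1)) = sqrt(-82 + 2*(26 + 1)*(4 + (26 + 1))) = sqrt(-82 + 2*27*(4 + 27)) = sqrt(-82 + 2*27*31) = sqrt(-82 + 1674) = sqrt(1592) = 2*sqrt(398)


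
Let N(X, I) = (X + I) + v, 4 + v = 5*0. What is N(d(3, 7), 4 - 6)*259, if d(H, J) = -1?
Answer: -1813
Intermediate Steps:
v = -4 (v = -4 + 5*0 = -4 + 0 = -4)
N(X, I) = -4 + I + X (N(X, I) = (X + I) - 4 = (I + X) - 4 = -4 + I + X)
N(d(3, 7), 4 - 6)*259 = (-4 + (4 - 6) - 1)*259 = (-4 - 2 - 1)*259 = -7*259 = -1813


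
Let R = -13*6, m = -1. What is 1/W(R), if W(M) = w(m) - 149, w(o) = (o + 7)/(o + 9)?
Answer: -4/593 ≈ -0.0067454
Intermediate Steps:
R = -78
w(o) = (7 + o)/(9 + o)
W(M) = -593/4 (W(M) = (7 - 1)/(9 - 1) - 149 = 6/8 - 149 = (1/8)*6 - 149 = 3/4 - 149 = -593/4)
1/W(R) = 1/(-593/4) = -4/593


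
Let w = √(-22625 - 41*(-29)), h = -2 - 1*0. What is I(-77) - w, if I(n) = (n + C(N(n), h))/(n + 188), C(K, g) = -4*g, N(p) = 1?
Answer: -23/37 - 2*I*√5359 ≈ -0.62162 - 146.41*I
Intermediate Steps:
h = -2 (h = -2 + 0 = -2)
I(n) = (8 + n)/(188 + n) (I(n) = (n - 4*(-2))/(n + 188) = (n + 8)/(188 + n) = (8 + n)/(188 + n))
w = 2*I*√5359 (w = √(-22625 + 1189) = √(-21436) = 2*I*√5359 ≈ 146.41*I)
I(-77) - w = (8 - 77)/(188 - 77) - 2*I*√5359 = -69/111 - 2*I*√5359 = (1/111)*(-69) - 2*I*√5359 = -23/37 - 2*I*√5359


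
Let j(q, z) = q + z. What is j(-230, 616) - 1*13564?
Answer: -13178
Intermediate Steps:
j(-230, 616) - 1*13564 = (-230 + 616) - 1*13564 = 386 - 13564 = -13178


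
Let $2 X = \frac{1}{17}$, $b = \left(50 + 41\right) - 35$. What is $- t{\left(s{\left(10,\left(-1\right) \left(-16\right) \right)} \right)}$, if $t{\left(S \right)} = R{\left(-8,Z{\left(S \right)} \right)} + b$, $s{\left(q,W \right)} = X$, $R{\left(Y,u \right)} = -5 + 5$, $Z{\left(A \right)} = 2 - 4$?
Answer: $-56$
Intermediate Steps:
$Z{\left(A \right)} = -2$
$R{\left(Y,u \right)} = 0$
$b = 56$ ($b = 91 - 35 = 56$)
$X = \frac{1}{34}$ ($X = \frac{1}{2 \cdot 17} = \frac{1}{2} \cdot \frac{1}{17} = \frac{1}{34} \approx 0.029412$)
$s{\left(q,W \right)} = \frac{1}{34}$
$t{\left(S \right)} = 56$ ($t{\left(S \right)} = 0 + 56 = 56$)
$- t{\left(s{\left(10,\left(-1\right) \left(-16\right) \right)} \right)} = \left(-1\right) 56 = -56$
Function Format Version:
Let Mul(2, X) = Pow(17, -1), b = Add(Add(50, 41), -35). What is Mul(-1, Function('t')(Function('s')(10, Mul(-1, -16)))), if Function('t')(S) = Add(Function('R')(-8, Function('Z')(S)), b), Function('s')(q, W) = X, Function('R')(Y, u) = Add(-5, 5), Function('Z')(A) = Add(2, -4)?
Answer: -56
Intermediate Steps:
Function('Z')(A) = -2
Function('R')(Y, u) = 0
b = 56 (b = Add(91, -35) = 56)
X = Rational(1, 34) (X = Mul(Rational(1, 2), Pow(17, -1)) = Mul(Rational(1, 2), Rational(1, 17)) = Rational(1, 34) ≈ 0.029412)
Function('s')(q, W) = Rational(1, 34)
Function('t')(S) = 56 (Function('t')(S) = Add(0, 56) = 56)
Mul(-1, Function('t')(Function('s')(10, Mul(-1, -16)))) = Mul(-1, 56) = -56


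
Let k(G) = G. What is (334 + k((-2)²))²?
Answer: 114244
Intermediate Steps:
(334 + k((-2)²))² = (334 + (-2)²)² = (334 + 4)² = 338² = 114244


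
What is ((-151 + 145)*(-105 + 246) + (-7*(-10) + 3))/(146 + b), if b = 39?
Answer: -773/185 ≈ -4.1784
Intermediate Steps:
((-151 + 145)*(-105 + 246) + (-7*(-10) + 3))/(146 + b) = ((-151 + 145)*(-105 + 246) + (-7*(-10) + 3))/(146 + 39) = (-6*141 + (70 + 3))/185 = (-846 + 73)*(1/185) = -773*1/185 = -773/185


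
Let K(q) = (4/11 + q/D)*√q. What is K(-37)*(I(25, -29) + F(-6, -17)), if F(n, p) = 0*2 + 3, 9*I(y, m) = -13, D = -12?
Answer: 3185*I*√37/594 ≈ 32.615*I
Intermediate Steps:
I(y, m) = -13/9 (I(y, m) = (⅑)*(-13) = -13/9)
F(n, p) = 3 (F(n, p) = 0 + 3 = 3)
K(q) = √q*(4/11 - q/12) (K(q) = (4/11 + q/(-12))*√q = (4*(1/11) + q*(-1/12))*√q = (4/11 - q/12)*√q = √q*(4/11 - q/12))
K(-37)*(I(25, -29) + F(-6, -17)) = (√(-37)*(48 - 11*(-37))/132)*(-13/9 + 3) = ((I*√37)*(48 + 407)/132)*(14/9) = ((1/132)*(I*√37)*455)*(14/9) = (455*I*√37/132)*(14/9) = 3185*I*√37/594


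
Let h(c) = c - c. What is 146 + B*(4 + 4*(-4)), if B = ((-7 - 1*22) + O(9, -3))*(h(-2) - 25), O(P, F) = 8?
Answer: -6154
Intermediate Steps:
h(c) = 0
B = 525 (B = ((-7 - 1*22) + 8)*(0 - 25) = ((-7 - 22) + 8)*(-25) = (-29 + 8)*(-25) = -21*(-25) = 525)
146 + B*(4 + 4*(-4)) = 146 + 525*(4 + 4*(-4)) = 146 + 525*(4 - 16) = 146 + 525*(-12) = 146 - 6300 = -6154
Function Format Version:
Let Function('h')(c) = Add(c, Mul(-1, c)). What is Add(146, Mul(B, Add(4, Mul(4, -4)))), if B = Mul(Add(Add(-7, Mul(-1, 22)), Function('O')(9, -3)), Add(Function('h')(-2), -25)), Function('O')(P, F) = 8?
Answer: -6154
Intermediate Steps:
Function('h')(c) = 0
B = 525 (B = Mul(Add(Add(-7, Mul(-1, 22)), 8), Add(0, -25)) = Mul(Add(Add(-7, -22), 8), -25) = Mul(Add(-29, 8), -25) = Mul(-21, -25) = 525)
Add(146, Mul(B, Add(4, Mul(4, -4)))) = Add(146, Mul(525, Add(4, Mul(4, -4)))) = Add(146, Mul(525, Add(4, -16))) = Add(146, Mul(525, -12)) = Add(146, -6300) = -6154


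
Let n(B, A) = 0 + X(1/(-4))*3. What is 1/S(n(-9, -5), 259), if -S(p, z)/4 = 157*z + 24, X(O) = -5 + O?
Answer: -1/162748 ≈ -6.1445e-6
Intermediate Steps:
n(B, A) = -63/4 (n(B, A) = 0 + (-5 + 1/(-4))*3 = 0 + (-5 + 1*(-1/4))*3 = 0 + (-5 - 1/4)*3 = 0 - 21/4*3 = 0 - 63/4 = -63/4)
S(p, z) = -96 - 628*z (S(p, z) = -4*(157*z + 24) = -4*(24 + 157*z) = -96 - 628*z)
1/S(n(-9, -5), 259) = 1/(-96 - 628*259) = 1/(-96 - 162652) = 1/(-162748) = -1/162748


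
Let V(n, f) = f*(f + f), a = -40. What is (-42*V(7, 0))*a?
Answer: 0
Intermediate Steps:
V(n, f) = 2*f**2 (V(n, f) = f*(2*f) = 2*f**2)
(-42*V(7, 0))*a = -84*0**2*(-40) = -84*0*(-40) = -42*0*(-40) = 0*(-40) = 0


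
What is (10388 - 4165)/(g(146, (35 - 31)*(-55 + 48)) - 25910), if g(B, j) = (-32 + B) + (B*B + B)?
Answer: -6223/4334 ≈ -1.4359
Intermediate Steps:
g(B, j) = -32 + B**2 + 2*B (g(B, j) = (-32 + B) + (B**2 + B) = (-32 + B) + (B + B**2) = -32 + B**2 + 2*B)
(10388 - 4165)/(g(146, (35 - 31)*(-55 + 48)) - 25910) = (10388 - 4165)/((-32 + 146**2 + 2*146) - 25910) = 6223/((-32 + 21316 + 292) - 25910) = 6223/(21576 - 25910) = 6223/(-4334) = 6223*(-1/4334) = -6223/4334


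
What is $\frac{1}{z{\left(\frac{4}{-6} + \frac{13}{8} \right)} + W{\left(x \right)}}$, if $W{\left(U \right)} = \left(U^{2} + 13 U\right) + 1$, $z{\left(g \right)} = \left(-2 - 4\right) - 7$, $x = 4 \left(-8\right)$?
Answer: $\frac{1}{596} \approx 0.0016779$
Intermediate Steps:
$x = -32$
$z{\left(g \right)} = -13$ ($z{\left(g \right)} = -6 - 7 = -13$)
$W{\left(U \right)} = 1 + U^{2} + 13 U$
$\frac{1}{z{\left(\frac{4}{-6} + \frac{13}{8} \right)} + W{\left(x \right)}} = \frac{1}{-13 + \left(1 + \left(-32\right)^{2} + 13 \left(-32\right)\right)} = \frac{1}{-13 + \left(1 + 1024 - 416\right)} = \frac{1}{-13 + 609} = \frac{1}{596}$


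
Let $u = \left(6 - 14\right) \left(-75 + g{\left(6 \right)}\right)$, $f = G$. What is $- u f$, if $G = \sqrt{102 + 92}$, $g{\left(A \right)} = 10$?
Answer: $- 520 \sqrt{194} \approx -7242.8$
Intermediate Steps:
$G = \sqrt{194} \approx 13.928$
$f = \sqrt{194} \approx 13.928$
$u = 520$ ($u = \left(6 - 14\right) \left(-75 + 10\right) = \left(-8\right) \left(-65\right) = 520$)
$- u f = \left(-1\right) 520 \sqrt{194} = - 520 \sqrt{194}$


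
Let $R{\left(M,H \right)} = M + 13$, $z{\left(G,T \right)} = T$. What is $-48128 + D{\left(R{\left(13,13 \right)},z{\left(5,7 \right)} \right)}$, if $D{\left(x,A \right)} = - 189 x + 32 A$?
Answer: $-52818$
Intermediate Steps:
$R{\left(M,H \right)} = 13 + M$
$-48128 + D{\left(R{\left(13,13 \right)},z{\left(5,7 \right)} \right)} = -48128 + \left(- 189 \left(13 + 13\right) + 32 \cdot 7\right) = -48128 + \left(\left(-189\right) 26 + 224\right) = -48128 + \left(-4914 + 224\right) = -48128 - 4690 = -52818$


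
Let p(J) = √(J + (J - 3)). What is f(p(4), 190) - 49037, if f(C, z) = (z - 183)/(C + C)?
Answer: -49037 + 7*√5/10 ≈ -49035.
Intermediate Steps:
p(J) = √(-3 + 2*J) (p(J) = √(J + (-3 + J)) = √(-3 + 2*J))
f(C, z) = (-183 + z)/(2*C) (f(C, z) = (-183 + z)/((2*C)) = (-183 + z)*(1/(2*C)) = (-183 + z)/(2*C))
f(p(4), 190) - 49037 = (-183 + 190)/(2*(√(-3 + 2*4))) - 49037 = (½)*7/√(-3 + 8) - 49037 = (½)*7/√5 - 49037 = (½)*(√5/5)*7 - 49037 = 7*√5/10 - 49037 = -49037 + 7*√5/10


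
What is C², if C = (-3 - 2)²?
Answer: 625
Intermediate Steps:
C = 25 (C = (-5)² = 25)
C² = 25² = 625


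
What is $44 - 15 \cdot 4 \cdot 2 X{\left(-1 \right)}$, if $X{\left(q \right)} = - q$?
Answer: $-76$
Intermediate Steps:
$44 - 15 \cdot 4 \cdot 2 X{\left(-1 \right)} = 44 - 15 \cdot 4 \cdot 2 \left(\left(-1\right) \left(-1\right)\right) = 44 - 15 \cdot 8 \cdot 1 = 44 - 120 = -76$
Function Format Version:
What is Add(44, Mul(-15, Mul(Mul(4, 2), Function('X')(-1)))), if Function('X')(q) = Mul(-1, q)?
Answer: -76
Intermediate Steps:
Add(44, Mul(-15, Mul(Mul(4, 2), Function('X')(-1)))) = Add(44, Mul(-15, Mul(Mul(4, 2), Mul(-1, -1)))) = Add(44, Mul(-15, Mul(8, 1))) = Add(44, Mul(-15, 8)) = Add(44, -120) = -76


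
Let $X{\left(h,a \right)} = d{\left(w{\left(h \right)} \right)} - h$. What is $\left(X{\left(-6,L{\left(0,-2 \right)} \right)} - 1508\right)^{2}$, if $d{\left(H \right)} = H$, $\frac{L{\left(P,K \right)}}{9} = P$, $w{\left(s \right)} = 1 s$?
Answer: $2274064$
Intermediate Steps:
$w{\left(s \right)} = s$
$L{\left(P,K \right)} = 9 P$
$X{\left(h,a \right)} = 0$ ($X{\left(h,a \right)} = h - h = 0$)
$\left(X{\left(-6,L{\left(0,-2 \right)} \right)} - 1508\right)^{2} = \left(0 - 1508\right)^{2} = \left(-1508\right)^{2} = 2274064$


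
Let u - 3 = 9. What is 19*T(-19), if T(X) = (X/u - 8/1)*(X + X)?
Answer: 41515/6 ≈ 6919.2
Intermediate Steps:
u = 12 (u = 3 + 9 = 12)
T(X) = 2*X*(-8 + X/12) (T(X) = (X/12 - 8/1)*(X + X) = (X*(1/12) - 8*1)*(2*X) = (X/12 - 8)*(2*X) = (-8 + X/12)*(2*X) = 2*X*(-8 + X/12))
19*T(-19) = 19*((1/6)*(-19)*(-96 - 19)) = 19*((1/6)*(-19)*(-115)) = 19*(2185/6) = 41515/6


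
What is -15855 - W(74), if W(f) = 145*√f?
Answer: -15855 - 145*√74 ≈ -17102.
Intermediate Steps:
-15855 - W(74) = -15855 - 145*√74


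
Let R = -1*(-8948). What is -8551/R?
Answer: -8551/8948 ≈ -0.95563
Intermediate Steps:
R = 8948
-8551/R = -8551/8948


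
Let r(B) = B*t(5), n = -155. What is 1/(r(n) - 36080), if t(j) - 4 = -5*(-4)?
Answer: -1/39800 ≈ -2.5126e-5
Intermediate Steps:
t(j) = 24 (t(j) = 4 - 5*(-4) = 4 + 20 = 24)
r(B) = 24*B (r(B) = B*24 = 24*B)
1/(r(n) - 36080) = 1/(24*(-155) - 36080) = 1/(-3720 - 36080) = 1/(-39800) = -1/39800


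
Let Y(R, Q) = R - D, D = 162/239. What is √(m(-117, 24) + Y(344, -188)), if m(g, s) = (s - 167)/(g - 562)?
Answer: √9046977990883/162281 ≈ 18.535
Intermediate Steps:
D = 162/239 (D = 162*(1/239) = 162/239 ≈ 0.67782)
m(g, s) = (-167 + s)/(-562 + g)
Y(R, Q) = -162/239 + R (Y(R, Q) = R - 1*162/239 = R - 162/239 = -162/239 + R)
√(m(-117, 24) + Y(344, -188)) = √((-167 + 24)/(-562 - 117) + (-162/239 + 344)) = √(-143/(-679) + 82054/239) = √(-1/679*(-143) + 82054/239) = √(143/679 + 82054/239) = √(55748843/162281) = √9046977990883/162281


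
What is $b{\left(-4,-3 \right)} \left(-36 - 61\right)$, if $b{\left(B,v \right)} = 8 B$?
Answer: $3104$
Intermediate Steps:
$b{\left(-4,-3 \right)} \left(-36 - 61\right) = 8 \left(-4\right) \left(-36 - 61\right) = - 32 \left(-36 - 61\right) = \left(-32\right) \left(-97\right) = 3104$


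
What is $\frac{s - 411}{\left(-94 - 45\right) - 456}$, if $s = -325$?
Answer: $\frac{736}{595} \approx 1.237$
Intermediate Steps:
$\frac{s - 411}{\left(-94 - 45\right) - 456} = \frac{-325 - 411}{\left(-94 - 45\right) - 456} = - \frac{736}{-139 - 456} = - \frac{736}{-595} = \left(-736\right) \left(- \frac{1}{595}\right) = \frac{736}{595}$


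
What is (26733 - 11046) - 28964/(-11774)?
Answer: 92363851/5887 ≈ 15689.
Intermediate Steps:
(26733 - 11046) - 28964/(-11774) = 15687 - 28964*(-1/11774) = 15687 + 14482/5887 = 92363851/5887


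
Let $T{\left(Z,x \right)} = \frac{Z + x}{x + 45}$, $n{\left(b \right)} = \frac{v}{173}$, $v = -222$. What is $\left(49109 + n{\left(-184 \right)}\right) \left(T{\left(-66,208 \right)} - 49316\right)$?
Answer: $- \frac{105998389741810}{43769} \approx -2.4218 \cdot 10^{9}$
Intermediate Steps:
$n{\left(b \right)} = - \frac{222}{173}$
$T{\left(Z,x \right)} = \frac{Z + x}{45 + x}$
$\left(49109 + n{\left(-184 \right)}\right) \left(T{\left(-66,208 \right)} - 49316\right) = \left(49109 - \frac{222}{173}\right) \left(\frac{-66 + 208}{45 + 208} - 49316\right) = \frac{8495635 \left(\frac{1}{253} \cdot 142 - 49316\right)}{173} = \frac{8495635 \left(\frac{142}{253} - 49316\right)}{173} = \frac{8495635}{173} \left(- \frac{12476806}{253}\right) = - \frac{105998389741810}{43769}$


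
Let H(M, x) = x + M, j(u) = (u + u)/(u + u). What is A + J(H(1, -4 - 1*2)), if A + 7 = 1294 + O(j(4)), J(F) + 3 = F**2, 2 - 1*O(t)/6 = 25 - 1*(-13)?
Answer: 1093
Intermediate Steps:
j(u) = 1 (j(u) = (2*u)/((2*u)) = (2*u)*(1/(2*u)) = 1)
H(M, x) = M + x
O(t) = -216 (O(t) = 12 - 6*(25 - 1*(-13)) = 12 - 6*(25 + 13) = 12 - 6*38 = 12 - 228 = -216)
J(F) = -3 + F**2
A = 1071 (A = -7 + (1294 - 216) = -7 + 1078 = 1071)
A + J(H(1, -4 - 1*2)) = 1071 + (-3 + (1 + (-4 - 1*2))**2) = 1071 + (-3 + (1 + (-4 - 2))**2) = 1071 + (-3 + (1 - 6)**2) = 1071 + (-3 + (-5)**2) = 1071 + (-3 + 25) = 1071 + 22 = 1093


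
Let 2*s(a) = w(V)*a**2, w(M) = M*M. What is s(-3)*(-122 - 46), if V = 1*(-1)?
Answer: -756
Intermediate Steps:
V = -1
w(M) = M**2
s(a) = a**2/2 (s(a) = ((-1)**2*a**2)/2 = (1*a**2)/2 = a**2/2)
s(-3)*(-122 - 46) = ((1/2)*(-3)**2)*(-122 - 46) = ((1/2)*9)*(-168) = (9/2)*(-168) = -756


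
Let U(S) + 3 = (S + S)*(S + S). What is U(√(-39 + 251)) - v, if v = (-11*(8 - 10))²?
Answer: 361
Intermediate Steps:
v = 484 (v = (-11*(-2))² = 22² = 484)
U(S) = -3 + 4*S² (U(S) = -3 + (S + S)*(S + S) = -3 + (2*S)*(2*S) = -3 + 4*S²)
U(√(-39 + 251)) - v = (-3 + 4*(√(-39 + 251))²) - 1*484 = (-3 + 4*(√212)²) - 484 = (-3 + 4*(2*√53)²) - 484 = (-3 + 4*212) - 484 = (-3 + 848) - 484 = 845 - 484 = 361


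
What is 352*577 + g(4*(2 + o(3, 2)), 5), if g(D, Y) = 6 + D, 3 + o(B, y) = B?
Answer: 203118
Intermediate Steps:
o(B, y) = -3 + B
352*577 + g(4*(2 + o(3, 2)), 5) = 352*577 + (6 + 4*(2 + (-3 + 3))) = 203104 + (6 + 4*(2 + 0)) = 203104 + (6 + 4*2) = 203104 + (6 + 8) = 203104 + 14 = 203118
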